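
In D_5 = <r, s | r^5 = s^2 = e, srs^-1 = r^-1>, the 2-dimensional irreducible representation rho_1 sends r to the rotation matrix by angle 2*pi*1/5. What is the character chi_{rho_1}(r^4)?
chi_{rho_1}(r^4) = 2*cos(2*pi*1*4/5) = -1/2 + sqrt(5)/2

Argument: rho_1(r^4) is rotation by angle 2*pi*1*4/5, whose trace is 2*cos(2*pi*1*4/5) = -1/2 + sqrt(5)/2.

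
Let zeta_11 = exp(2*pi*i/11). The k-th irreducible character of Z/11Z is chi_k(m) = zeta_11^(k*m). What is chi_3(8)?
chi_3(8) = zeta_11^24 = exp(4*I*pi/11)

Justification: chi_3(8) = zeta_11^(3*8) = zeta_11^24. Since zeta_11^11 = 1, this equals zeta_11^2 = exp(2*pi*i*2/11) = exp(4*I*pi/11).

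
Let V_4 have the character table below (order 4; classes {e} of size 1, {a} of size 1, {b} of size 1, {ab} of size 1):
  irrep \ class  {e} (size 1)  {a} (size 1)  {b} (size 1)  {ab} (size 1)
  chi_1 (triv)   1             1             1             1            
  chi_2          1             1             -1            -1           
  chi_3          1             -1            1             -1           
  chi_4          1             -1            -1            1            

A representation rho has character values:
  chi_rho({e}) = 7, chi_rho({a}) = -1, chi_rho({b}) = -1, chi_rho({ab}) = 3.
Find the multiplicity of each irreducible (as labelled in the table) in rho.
Multiplicities: chi_1: 2, chi_2: 1, chi_3: 1, chi_4: 3.

Derivation: Use <chi_rho, chi> = (1/|G|) sum_C |C| * chi_rho(C) * conj(chi(C)) with |G| = 4 for each irreducible chi in the table:
  <chi_rho, chi_1> = (1/4)[1*(7)*conj(1) + 1*(-1)*conj(1) + 1*(-1)*conj(1) + 1*(3)*conj(1)]
      = (1/4)[(7) + (-1) + (-1) + (3)] = 8/4 = 2
  <chi_rho, chi_2> = (1/4)[1*(7)*conj(1) + 1*(-1)*conj(1) + 1*(-1)*conj(-1) + 1*(3)*conj(-1)]
      = (1/4)[(7) + (-1) + (1) + (-3)] = 4/4 = 1
  <chi_rho, chi_3> = (1/4)[1*(7)*conj(1) + 1*(-1)*conj(-1) + 1*(-1)*conj(1) + 1*(3)*conj(-1)]
      = (1/4)[(7) + (1) + (-1) + (-3)] = 4/4 = 1
  <chi_rho, chi_4> = (1/4)[1*(7)*conj(1) + 1*(-1)*conj(-1) + 1*(-1)*conj(-1) + 1*(3)*conj(1)]
      = (1/4)[(7) + (1) + (1) + (3)] = 12/4 = 3
Dimension check: dim(rho) = sum (mult * dim) = 2*1 + 1*1 + 1*1 + 3*1 = 7 = chi_rho(e) = 7.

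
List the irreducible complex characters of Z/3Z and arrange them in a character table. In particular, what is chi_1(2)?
Character table of Z/3Z (irreps indexed chi_0,...,chi_2 with chi_k(m) = zeta_3^(k*m), zeta_3 = exp(2*pi*i/3)):
  irrep \ class  {0} (size 1)  {1} (size 1)    {2} (size 1)  
  chi_0          1             1               1             
  chi_1          1             exp(2*I*pi/3)   exp(-2*I*pi/3)
  chi_2          1             exp(-2*I*pi/3)  exp(2*I*pi/3) 

Spot check: chi_1(2) = zeta_3^(1*2) = zeta_3^2 = exp(-2*I*pi/3).

Working: Z/3Z is abelian, so all 3 irreducible complex representations are 1-dimensional. They are given by chi_k(m) = zeta_3^(k*m) for k = 0,...,2. Row orthogonality: sum_m chi_k(m) conj(chi_l(m)) = 3 * [k = l].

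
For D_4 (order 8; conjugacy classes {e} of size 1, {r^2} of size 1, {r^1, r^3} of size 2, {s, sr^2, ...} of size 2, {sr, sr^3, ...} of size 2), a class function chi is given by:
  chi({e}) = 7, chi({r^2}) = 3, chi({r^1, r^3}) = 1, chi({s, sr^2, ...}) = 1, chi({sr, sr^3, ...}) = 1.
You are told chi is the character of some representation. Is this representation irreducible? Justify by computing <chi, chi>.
Not irreducible (reducible): <chi, chi> = 8 > 1.

Explanation: <chi, chi> = (1/|G|) sum_C |C| * |chi(C)|^2 = (1/8)[1*|7|^2 + 1*|3|^2 + 2*|1|^2 + 2*|1|^2 + 2*|1|^2]
  = (1/8)[(49) + (9) + (2) + (2) + (2)] = 64/8 = 8.
A character is irreducible iff <chi, chi> = 1, so this representation is reducible.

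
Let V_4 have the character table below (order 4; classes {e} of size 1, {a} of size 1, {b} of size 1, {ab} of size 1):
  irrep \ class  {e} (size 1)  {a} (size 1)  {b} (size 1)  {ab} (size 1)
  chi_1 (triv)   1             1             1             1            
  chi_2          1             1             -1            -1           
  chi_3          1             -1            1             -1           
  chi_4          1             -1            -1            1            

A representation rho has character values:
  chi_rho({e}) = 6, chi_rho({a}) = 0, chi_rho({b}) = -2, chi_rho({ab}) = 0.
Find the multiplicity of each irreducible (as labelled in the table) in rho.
Multiplicities: chi_1: 1, chi_2: 2, chi_3: 1, chi_4: 2.

Details: Use <chi_rho, chi> = (1/|G|) sum_C |C| * chi_rho(C) * conj(chi(C)) with |G| = 4 for each irreducible chi in the table:
  <chi_rho, chi_1> = (1/4)[1*(6)*conj(1) + 1*(0)*conj(1) + 1*(-2)*conj(1) + 1*(0)*conj(1)]
      = (1/4)[(6) + (0) + (-2) + (0)] = 4/4 = 1
  <chi_rho, chi_2> = (1/4)[1*(6)*conj(1) + 1*(0)*conj(1) + 1*(-2)*conj(-1) + 1*(0)*conj(-1)]
      = (1/4)[(6) + (0) + (2) + (0)] = 8/4 = 2
  <chi_rho, chi_3> = (1/4)[1*(6)*conj(1) + 1*(0)*conj(-1) + 1*(-2)*conj(1) + 1*(0)*conj(-1)]
      = (1/4)[(6) + (0) + (-2) + (0)] = 4/4 = 1
  <chi_rho, chi_4> = (1/4)[1*(6)*conj(1) + 1*(0)*conj(-1) + 1*(-2)*conj(-1) + 1*(0)*conj(1)]
      = (1/4)[(6) + (0) + (2) + (0)] = 8/4 = 2
Dimension check: dim(rho) = sum (mult * dim) = 1*1 + 2*1 + 1*1 + 2*1 = 6 = chi_rho(e) = 6.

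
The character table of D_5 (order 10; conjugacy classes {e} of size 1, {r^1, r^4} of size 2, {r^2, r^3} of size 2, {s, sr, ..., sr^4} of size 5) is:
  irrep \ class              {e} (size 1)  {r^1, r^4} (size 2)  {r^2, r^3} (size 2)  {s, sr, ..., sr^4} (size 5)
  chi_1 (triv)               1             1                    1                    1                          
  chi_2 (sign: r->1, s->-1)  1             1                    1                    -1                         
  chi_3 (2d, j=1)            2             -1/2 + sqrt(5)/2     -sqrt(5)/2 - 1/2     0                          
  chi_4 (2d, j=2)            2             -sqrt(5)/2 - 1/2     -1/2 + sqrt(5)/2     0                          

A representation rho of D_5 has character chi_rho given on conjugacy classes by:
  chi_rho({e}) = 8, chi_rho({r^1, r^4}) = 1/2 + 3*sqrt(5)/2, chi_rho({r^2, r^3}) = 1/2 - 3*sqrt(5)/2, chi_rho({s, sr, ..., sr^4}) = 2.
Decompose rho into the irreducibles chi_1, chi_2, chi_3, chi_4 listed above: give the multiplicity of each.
Multiplicities: chi_1: 2, chi_2: 0, chi_3: 3, chi_4: 0.

Derivation: Use <chi_rho, chi> = (1/|G|) sum_C |C| * chi_rho(C) * conj(chi(C)) with |G| = 10 for each irreducible chi in the table:
  <chi_rho, chi_1> = (1/10)[1*(8)*conj(1) + 2*(1/2 + 3*sqrt(5)/2)*conj(1) + 2*(1/2 - 3*sqrt(5)/2)*conj(1) + 5*(2)*conj(1)]
      = (1/10)[(8) + (1 + 3*sqrt(5)) + (1 - 3*sqrt(5)) + (10)] = 20/10 = 2
  <chi_rho, chi_2> = (1/10)[1*(8)*conj(1) + 2*(1/2 + 3*sqrt(5)/2)*conj(1) + 2*(1/2 - 3*sqrt(5)/2)*conj(1) + 5*(2)*conj(-1)]
      = (1/10)[(8) + (1 + 3*sqrt(5)) + (1 - 3*sqrt(5)) + (-10)] = 0/10 = 0
  <chi_rho, chi_3> = (1/10)[1*(8)*conj(2) + 2*(1/2 + 3*sqrt(5)/2)*conj(-1/2 + sqrt(5)/2) + 2*(1/2 - 3*sqrt(5)/2)*conj(-sqrt(5)/2 - 1/2) + 5*(2)*conj(0)]
      = (1/10)[(16) + (7 - sqrt(5)) + (sqrt(5) + 7) + (0)] = 30/10 = 3
  <chi_rho, chi_4> = (1/10)[1*(8)*conj(2) + 2*(1/2 + 3*sqrt(5)/2)*conj(-sqrt(5)/2 - 1/2) + 2*(1/2 - 3*sqrt(5)/2)*conj(-1/2 + sqrt(5)/2) + 5*(2)*conj(0)]
      = (1/10)[(16) + (-8 - 2*sqrt(5)) + (-8 + 2*sqrt(5)) + (0)] = 0/10 = 0
Dimension check: dim(rho) = sum (mult * dim) = 2*1 + 0*1 + 3*2 + 0*2 = 8 = chi_rho(e) = 8.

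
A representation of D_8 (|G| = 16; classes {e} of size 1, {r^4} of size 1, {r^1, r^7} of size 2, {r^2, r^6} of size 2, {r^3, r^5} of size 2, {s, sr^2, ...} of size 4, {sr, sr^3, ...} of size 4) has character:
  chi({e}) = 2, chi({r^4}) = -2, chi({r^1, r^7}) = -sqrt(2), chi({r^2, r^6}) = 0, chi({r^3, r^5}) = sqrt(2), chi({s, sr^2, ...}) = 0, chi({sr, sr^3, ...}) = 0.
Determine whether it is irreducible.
Irreducible: <chi, chi> = 1.

Working: <chi, chi> = (1/|G|) sum_C |C| * |chi(C)|^2 = (1/16)[1*|2|^2 + 1*|-2|^2 + 2*|-sqrt(2)|^2 + 2*|0|^2 + 2*|sqrt(2)|^2 + 4*|0|^2 + 4*|0|^2]
  = (1/16)[(4) + (4) + (4) + (0) + (4) + (0) + (0)] = 16/16 = 1.
A character is irreducible iff <chi, chi> = 1, so this representation is irreducible.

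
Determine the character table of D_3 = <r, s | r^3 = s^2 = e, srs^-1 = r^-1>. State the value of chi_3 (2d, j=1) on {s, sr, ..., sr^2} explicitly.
Conjugacy classes: {e} of size 1, {r^1, r^2} of size 2, {s, sr, ..., sr^2} of size 3.
Character table:
  irrep \ class              {e} (size 1)  {r^1, r^2} (size 2)  {s, sr, ..., sr^2} (size 3)
  chi_1 (triv)               1             1                    1                          
  chi_2 (sign: r->1, s->-1)  1             1                    -1                         
  chi_3 (2d, j=1)            2             -1                   0                          

Spot check: chi_3 (2d, j=1) on {s, sr, ..., sr^2} = 0.

Solution. D_3 has order 2*3 = 6 with 3 conjugacy classes, hence 3 irreducibles. Sum of squared dims 1 + 1 + 4 = 6 = |G|. Linear characters come from the abelianisation; the 2-dimensional irreps have character r^k -> 2*cos(2*pi*j*k/3), reflections -> 0.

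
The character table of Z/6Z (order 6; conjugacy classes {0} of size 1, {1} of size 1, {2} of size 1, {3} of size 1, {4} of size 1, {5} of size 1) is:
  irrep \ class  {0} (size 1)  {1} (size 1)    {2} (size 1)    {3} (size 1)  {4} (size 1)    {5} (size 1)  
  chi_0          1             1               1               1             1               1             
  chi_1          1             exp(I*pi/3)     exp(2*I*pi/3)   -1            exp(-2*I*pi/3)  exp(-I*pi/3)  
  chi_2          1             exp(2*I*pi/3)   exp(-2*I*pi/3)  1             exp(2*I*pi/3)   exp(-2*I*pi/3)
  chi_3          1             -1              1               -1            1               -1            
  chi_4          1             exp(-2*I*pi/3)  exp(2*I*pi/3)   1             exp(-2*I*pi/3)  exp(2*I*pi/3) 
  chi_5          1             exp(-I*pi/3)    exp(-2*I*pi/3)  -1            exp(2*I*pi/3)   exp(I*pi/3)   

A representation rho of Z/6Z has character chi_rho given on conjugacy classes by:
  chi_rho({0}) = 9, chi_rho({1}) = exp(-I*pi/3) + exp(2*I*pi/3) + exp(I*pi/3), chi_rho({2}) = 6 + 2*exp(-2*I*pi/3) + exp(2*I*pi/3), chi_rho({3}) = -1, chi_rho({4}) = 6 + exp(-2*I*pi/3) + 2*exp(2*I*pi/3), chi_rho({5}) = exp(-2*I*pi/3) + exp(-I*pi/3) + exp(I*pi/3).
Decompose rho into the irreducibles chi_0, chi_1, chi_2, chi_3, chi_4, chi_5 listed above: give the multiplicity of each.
Multiplicities: chi_0: 3, chi_1: 1, chi_2: 1, chi_3: 3, chi_4: 0, chi_5: 1.

Proof sketch: Use <chi_rho, chi> = (1/|G|) sum_C |C| * chi_rho(C) * conj(chi(C)) with |G| = 6 for each irreducible chi in the table:
  <chi_rho, chi_0> = (1/6)[1*(9)*conj(1) + 1*(exp(-I*pi/3) + exp(2*I*pi/3) + exp(I*pi/3))*conj(1) + 1*(6 + 2*exp(-2*I*pi/3) + exp(2*I*pi/3))*conj(1) + 1*(-1)*conj(1) + 1*(6 + exp(-2*I*pi/3) + 2*exp(2*I*pi/3))*conj(1) + 1*(exp(-2*I*pi/3) + exp(-I*pi/3) + exp(I*pi/3))*conj(1)]
      = (1/6)[(9) + (exp(-I*pi/3) + exp(2*I*pi/3) + exp(I*pi/3)) + (6 + 2*exp(-2*I*pi/3) + exp(2*I*pi/3)) + (-1) + (6 + exp(-2*I*pi/3) + 2*exp(2*I*pi/3)) + (exp(-2*I*pi/3) + exp(-I*pi/3) + exp(I*pi/3))] = 18/6 = 3
  <chi_rho, chi_1> = (1/6)[1*(9)*conj(1) + 1*(exp(-I*pi/3) + exp(2*I*pi/3) + exp(I*pi/3))*conj(exp(I*pi/3)) + 1*(6 + 2*exp(-2*I*pi/3) + exp(2*I*pi/3))*conj(exp(2*I*pi/3)) + 1*(-1)*conj(-1) + 1*(6 + exp(-2*I*pi/3) + 2*exp(2*I*pi/3))*conj(exp(-2*I*pi/3)) + 1*(exp(-2*I*pi/3) + exp(-I*pi/3) + exp(I*pi/3))*conj(exp(-I*pi/3))]
      = (1/6)[(9) + (1) + (1 + 6*exp(-2*I*pi/3) + 2*exp(2*I*pi/3)) + (1) + (1 + 2*exp(-2*I*pi/3) + 6*exp(2*I*pi/3)) + (1)] = 6/6 = 1
  <chi_rho, chi_2> = (1/6)[1*(9)*conj(1) + 1*(exp(-I*pi/3) + exp(2*I*pi/3) + exp(I*pi/3))*conj(exp(2*I*pi/3)) + 1*(6 + 2*exp(-2*I*pi/3) + exp(2*I*pi/3))*conj(exp(-2*I*pi/3)) + 1*(-1)*conj(1) + 1*(6 + exp(-2*I*pi/3) + 2*exp(2*I*pi/3))*conj(exp(2*I*pi/3)) + 1*(exp(-2*I*pi/3) + exp(-I*pi/3) + exp(I*pi/3))*conj(exp(-2*I*pi/3))]
      = (1/6)[(9) + (exp(-I*pi/3)) + (2 + exp(-2*I*pi/3) + 6*exp(2*I*pi/3)) + (-1) + (2 + 6*exp(-2*I*pi/3) + exp(2*I*pi/3)) + (exp(I*pi/3))] = 6/6 = 1
  <chi_rho, chi_3> = (1/6)[1*(9)*conj(1) + 1*(exp(-I*pi/3) + exp(2*I*pi/3) + exp(I*pi/3))*conj(-1) + 1*(6 + 2*exp(-2*I*pi/3) + exp(2*I*pi/3))*conj(1) + 1*(-1)*conj(-1) + 1*(6 + exp(-2*I*pi/3) + 2*exp(2*I*pi/3))*conj(1) + 1*(exp(-2*I*pi/3) + exp(-I*pi/3) + exp(I*pi/3))*conj(-1)]
      = (1/6)[(9) + (-exp(I*pi/3) - exp(2*I*pi/3) - exp(-I*pi/3)) + (6 + 2*exp(-2*I*pi/3) + exp(2*I*pi/3)) + (1) + (6 + exp(-2*I*pi/3) + 2*exp(2*I*pi/3)) + (-exp(I*pi/3) - exp(-I*pi/3) - exp(-2*I*pi/3))] = 18/6 = 3
  <chi_rho, chi_4> = (1/6)[1*(9)*conj(1) + 1*(exp(-I*pi/3) + exp(2*I*pi/3) + exp(I*pi/3))*conj(exp(-2*I*pi/3)) + 1*(6 + 2*exp(-2*I*pi/3) + exp(2*I*pi/3))*conj(exp(2*I*pi/3)) + 1*(-1)*conj(1) + 1*(6 + exp(-2*I*pi/3) + 2*exp(2*I*pi/3))*conj(exp(-2*I*pi/3)) + 1*(exp(-2*I*pi/3) + exp(-I*pi/3) + exp(I*pi/3))*conj(exp(2*I*pi/3))]
      = (1/6)[(9) + (-1) + (1 + 6*exp(-2*I*pi/3) + 2*exp(2*I*pi/3)) + (-1) + (1 + 2*exp(-2*I*pi/3) + 6*exp(2*I*pi/3)) + (-1)] = 0/6 = 0
  <chi_rho, chi_5> = (1/6)[1*(9)*conj(1) + 1*(exp(-I*pi/3) + exp(2*I*pi/3) + exp(I*pi/3))*conj(exp(-I*pi/3)) + 1*(6 + 2*exp(-2*I*pi/3) + exp(2*I*pi/3))*conj(exp(-2*I*pi/3)) + 1*(-1)*conj(-1) + 1*(6 + exp(-2*I*pi/3) + 2*exp(2*I*pi/3))*conj(exp(2*I*pi/3)) + 1*(exp(-2*I*pi/3) + exp(-I*pi/3) + exp(I*pi/3))*conj(exp(I*pi/3))]
      = (1/6)[(9) + (exp(2*I*pi/3)) + (2 + exp(-2*I*pi/3) + 6*exp(2*I*pi/3)) + (1) + (2 + 6*exp(-2*I*pi/3) + exp(2*I*pi/3)) + (exp(-2*I*pi/3))] = 6/6 = 1
(Exp terms are combined using exp(i*s)*conj(exp(i*t)) = exp(i*(s-t)), and sums of them are collapsed using the identity that for every m > 1 the m distinct m-th roots of unity sum to 0, e.g. 1 + exp(2*I*pi/3) + exp(-2*I*pi/3) = 0.)
Dimension check: dim(rho) = sum (mult * dim) = 3*1 + 1*1 + 1*1 + 3*1 + 0*1 + 1*1 = 9 = chi_rho(e) = 9.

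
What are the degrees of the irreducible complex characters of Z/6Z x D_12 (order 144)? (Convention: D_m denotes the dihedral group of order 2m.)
Dimensions: 1, 1, 1, 1, 1, 1, 1, 1, 1, 1, 1, 1, 1, 1, 1, 1, 1, 1, 1, 1, 1, 1, 1, 1, 2, 2, 2, 2, 2, 2, 2, 2, 2, 2, 2, 2, 2, 2, 2, 2, 2, 2, 2, 2, 2, 2, 2, 2, 2, 2, 2, 2, 2, 2

Details: There are 54 irreducibles (= number of conjugacy classes). Their dimensions d_i satisfy sum d_i^2 = |G| = 144: 1 + 1 + 1 + 1 + 1 + 1 + 1 + 1 + 1 + 1 + 1 + 1 + 1 + 1 + 1 + 1 + 1 + 1 + 1 + 1 + 1 + 1 + 1 + 1 + 4 + 4 + 4 + 4 + 4 + 4 + 4 + 4 + 4 + 4 + 4 + 4 + 4 + 4 + 4 + 4 + 4 + 4 + 4 + 4 + 4 + 4 + 4 + 4 + 4 + 4 + 4 + 4 + 4 + 4 = 144. (For the product with Z/6Z: each of the 6 1-dim characters of Z/6Z tensors with each irrep of D_12, giving 6 copies of each D_12-dimension.)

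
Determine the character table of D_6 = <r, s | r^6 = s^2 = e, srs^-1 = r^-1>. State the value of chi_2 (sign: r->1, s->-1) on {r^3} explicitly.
Conjugacy classes: {e} of size 1, {r^3} of size 1, {r^1, r^5} of size 2, {r^2, r^4} of size 2, {s, sr^2, ...} of size 3, {sr, sr^3, ...} of size 3.
Character table:
  irrep \ class              {e} (size 1)  {r^3} (size 1)  {r^1, r^5} (size 2)  {r^2, r^4} (size 2)  {s, sr^2, ...} (size 3)  {sr, sr^3, ...} (size 3)
  chi_1 (triv)               1             1               1                    1                    1                        1                       
  chi_2 (sign: r->1, s->-1)  1             1               1                    1                    -1                       -1                      
  chi_3 (r->-1, s->1)        1             -1              -1                   1                    1                        -1                      
  chi_4 (r->-1, s->-1)       1             -1              -1                   1                    -1                       1                       
  chi_5 (2d, j=1)            2             -2              1                    -1                   0                        0                       
  chi_6 (2d, j=2)            2             2               -1                   -1                   0                        0                       

Spot check: chi_2 (sign: r->1, s->-1) on {r^3} = 1.

Explanation: D_6 has order 2*6 = 12 with 6 conjugacy classes, hence 6 irreducibles. Sum of squared dims 1 + 1 + 1 + 1 + 4 + 4 = 12 = |G|. Linear characters come from the abelianisation; the 2-dimensional irreps have character r^k -> 2*cos(2*pi*j*k/6), reflections -> 0.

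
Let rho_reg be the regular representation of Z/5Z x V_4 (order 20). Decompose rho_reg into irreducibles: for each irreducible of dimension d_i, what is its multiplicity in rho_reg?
Each irreducible V_i of dimension d_i appears with multiplicity d_i, i.e. rho_reg = (direct sum over all irreducibles V_i) d_i V_i. The irreducible dimensions for Z/5Z x V_4 are 1, 1, 1, 1, 1, 1, 1, 1, 1, 1, 1, 1, 1, 1, 1, 1, 1, 1, 1, 1: 20 irreducibles of dimension 1, each with multiplicity 1. Total dimension 20*1*1 = 20 = |G|.

Why: General theorem: in the regular representation of a finite group G, each irreducible appears with multiplicity equal to its dimension. Check: dim(rho_reg) = sum d_i^2 = 1 + 1 + 1 + 1 + 1 + 1 + 1 + 1 + 1 + 1 + 1 + 1 + 1 + 1 + 1 + 1 + 1 + 1 + 1 + 1 = 20 = |G|.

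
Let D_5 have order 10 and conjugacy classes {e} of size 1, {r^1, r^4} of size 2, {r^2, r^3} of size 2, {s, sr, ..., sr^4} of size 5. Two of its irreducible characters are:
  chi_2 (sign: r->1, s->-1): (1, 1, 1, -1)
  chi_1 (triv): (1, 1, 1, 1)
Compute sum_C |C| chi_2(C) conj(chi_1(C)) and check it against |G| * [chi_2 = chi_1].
Sum = 0; so <chi_2, chi_1> = 0 (distinct irreducibles are orthogonal).

Proof sketch: Compute term by term over conjugacy classes (|C| * chi_2(C) * conj(chi_1(C))):
  1*(1)*conj(1) + 2*(1)*conj(1) + 2*(1)*conj(1) + 5*(-1)*conj(1)
  = (1) + (2) + (2) + (-5)
  = 0.
Dividing by |G| = 10 gives 0/10 = 0, matching the row-orthogonality relation <chi_2, chi_1> = [chi_2 = chi_1].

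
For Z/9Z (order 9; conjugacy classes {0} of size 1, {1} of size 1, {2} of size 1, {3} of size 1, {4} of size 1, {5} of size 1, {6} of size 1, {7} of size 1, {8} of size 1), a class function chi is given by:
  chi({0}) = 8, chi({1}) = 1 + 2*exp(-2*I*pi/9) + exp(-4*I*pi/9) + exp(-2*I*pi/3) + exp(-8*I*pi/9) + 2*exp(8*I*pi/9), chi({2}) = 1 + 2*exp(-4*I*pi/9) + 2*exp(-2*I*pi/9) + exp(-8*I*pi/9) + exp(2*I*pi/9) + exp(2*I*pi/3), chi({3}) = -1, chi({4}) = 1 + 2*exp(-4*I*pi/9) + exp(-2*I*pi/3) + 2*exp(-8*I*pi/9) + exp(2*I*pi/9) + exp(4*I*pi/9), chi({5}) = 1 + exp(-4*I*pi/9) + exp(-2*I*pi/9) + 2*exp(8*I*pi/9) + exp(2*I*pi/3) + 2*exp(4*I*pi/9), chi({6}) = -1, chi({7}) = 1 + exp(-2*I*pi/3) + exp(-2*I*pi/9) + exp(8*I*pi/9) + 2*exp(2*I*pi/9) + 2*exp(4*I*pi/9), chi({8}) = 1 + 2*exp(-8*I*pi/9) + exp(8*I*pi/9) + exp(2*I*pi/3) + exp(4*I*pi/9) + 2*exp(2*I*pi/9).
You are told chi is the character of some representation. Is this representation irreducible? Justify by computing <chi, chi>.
Not irreducible (reducible): <chi, chi> = 12 > 1.

Argument: <chi, chi> = (1/|G|) sum_C |C| * |chi(C)|^2 = (1/9)[1*|8|^2 + 1*|1 + 2*exp(-2*I*pi/9) + exp(-4*I*pi/9) + exp(-2*I*pi/3) + exp(-8*I*pi/9) + 2*exp(8*I*pi/9)|^2 + 1*|1 + 2*exp(-4*I*pi/9) + 2*exp(-2*I*pi/9) + exp(-8*I*pi/9) + exp(2*I*pi/9) + exp(2*I*pi/3)|^2 + 1*|-1|^2 + 1*|1 + 2*exp(-4*I*pi/9) + exp(-2*I*pi/3) + 2*exp(-8*I*pi/9) + exp(2*I*pi/9) + exp(4*I*pi/9)|^2 + 1*|1 + exp(-4*I*pi/9) + exp(-2*I*pi/9) + 2*exp(8*I*pi/9) + exp(2*I*pi/3) + 2*exp(4*I*pi/9)|^2 + 1*|-1|^2 + 1*|1 + exp(-2*I*pi/3) + exp(-2*I*pi/9) + exp(8*I*pi/9) + 2*exp(2*I*pi/9) + 2*exp(4*I*pi/9)|^2 + 1*|1 + 2*exp(-8*I*pi/9) + exp(8*I*pi/9) + exp(2*I*pi/3) + exp(4*I*pi/9) + 2*exp(2*I*pi/9)|^2]
  = (1/9)[(64) + (12 + 6*exp(-4*I*pi/9) + 8*exp(-2*I*pi/9) + 5*exp(-2*I*pi/3) + 7*exp(-8*I*pi/9) + 7*exp(8*I*pi/9) + 5*exp(2*I*pi/3) + 8*exp(2*I*pi/9) + 6*exp(4*I*pi/9)) + (12 + 8*exp(-4*I*pi/9) + 7*exp(-2*I*pi/9) + 5*exp(-2*I*pi/3) + 6*exp(-8*I*pi/9) + 6*exp(8*I*pi/9) + 5*exp(2*I*pi/3) + 7*exp(2*I*pi/9) + 8*exp(4*I*pi/9)) + (1) + (12 + 7*exp(-4*I*pi/9) + 5*exp(-2*I*pi/3) + 6*exp(-2*I*pi/9) + 8*exp(-8*I*pi/9) + 8*exp(8*I*pi/9) + 6*exp(2*I*pi/9) + 5*exp(2*I*pi/3) + 7*exp(4*I*pi/9)) + (12 + 7*exp(-4*I*pi/9) + 5*exp(-2*I*pi/3) + 6*exp(-2*I*pi/9) + 8*exp(-8*I*pi/9) + 8*exp(8*I*pi/9) + 6*exp(2*I*pi/9) + 5*exp(2*I*pi/3) + 7*exp(4*I*pi/9)) + (1) + (12 + 8*exp(-4*I*pi/9) + 7*exp(-2*I*pi/9) + 5*exp(-2*I*pi/3) + 6*exp(-8*I*pi/9) + 6*exp(8*I*pi/9) + 5*exp(2*I*pi/3) + 7*exp(2*I*pi/9) + 8*exp(4*I*pi/9)) + (12 + 6*exp(-4*I*pi/9) + 8*exp(-2*I*pi/9) + 5*exp(-2*I*pi/3) + 7*exp(-8*I*pi/9) + 7*exp(8*I*pi/9) + 5*exp(2*I*pi/3) + 8*exp(2*I*pi/9) + 6*exp(4*I*pi/9))] = 108/9 = 12.
(Exp terms are combined using exp(i*s)*conj(exp(i*t)) = exp(i*(s-t)), and sums of them are collapsed using the identity that for every m > 1 the m distinct m-th roots of unity sum to 0, e.g. 1 + exp(2*I*pi/3) + exp(-2*I*pi/3) = 0.)
A character is irreducible iff <chi, chi> = 1, so this representation is reducible.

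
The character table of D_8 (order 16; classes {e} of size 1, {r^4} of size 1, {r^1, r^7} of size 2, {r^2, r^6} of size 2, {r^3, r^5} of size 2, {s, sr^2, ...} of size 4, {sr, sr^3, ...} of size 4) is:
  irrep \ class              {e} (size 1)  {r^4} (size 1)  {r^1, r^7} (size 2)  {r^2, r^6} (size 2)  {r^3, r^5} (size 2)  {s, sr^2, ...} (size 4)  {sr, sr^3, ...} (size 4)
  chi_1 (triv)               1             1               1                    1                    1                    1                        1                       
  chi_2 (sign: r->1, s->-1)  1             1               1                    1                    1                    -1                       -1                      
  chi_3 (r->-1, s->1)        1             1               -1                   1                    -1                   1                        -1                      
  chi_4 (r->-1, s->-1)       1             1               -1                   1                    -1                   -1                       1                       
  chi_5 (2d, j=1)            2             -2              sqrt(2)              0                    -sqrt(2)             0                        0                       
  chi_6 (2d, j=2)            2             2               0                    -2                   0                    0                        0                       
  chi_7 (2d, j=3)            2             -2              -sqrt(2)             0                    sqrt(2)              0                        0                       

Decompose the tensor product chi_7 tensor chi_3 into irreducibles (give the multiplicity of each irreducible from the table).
chi_7 tensor chi_3 = chi_5 (all other irreducibles have multiplicity 0).

Details: The character of a tensor product is the pointwise product (chi_7 * chi_3)(C) = chi_7(C) * chi_3(C):
  {e}: (2)*(1), {r^4}: (-2)*(1), {r^1, r^7}: (-sqrt(2))*(-1), {r^2, r^6}: (0)*(1), {r^3, r^5}: (sqrt(2))*(-1), {s, sr^2, ...}: (0)*(1), {sr, sr^3, ...}: (0)*(-1)
so (chi_7 * chi_3) takes values
  {e} -> 2, {r^4} -> -2, {r^1, r^7} -> sqrt(2), {r^2, r^6} -> 0, {r^3, r^5} -> -sqrt(2), {s, sr^2, ...} -> 0, {sr, sr^3, ...} -> 0.
Now take the inner product of this character with each irreducible chi from the table, <chi_7*chi_3, chi> = (1/16) sum_C |C| (chi_7*chi_3)(C) conj(chi(C)):
  <chi_7*chi_3, chi_1> = (1/16)[1*(2)*conj(1) + 1*(-2)*conj(1) + 2*(sqrt(2))*conj(1) + 2*(0)*conj(1) + 2*(-sqrt(2))*conj(1) + 4*(0)*conj(1) + 4*(0)*conj(1)]
      = (1/16)[(2) + (-2) + (2*sqrt(2)) + (0) + (-2*sqrt(2)) + (0) + (0)] = 0/16 = 0
  <chi_7*chi_3, chi_2> = (1/16)[1*(2)*conj(1) + 1*(-2)*conj(1) + 2*(sqrt(2))*conj(1) + 2*(0)*conj(1) + 2*(-sqrt(2))*conj(1) + 4*(0)*conj(-1) + 4*(0)*conj(-1)]
      = (1/16)[(2) + (-2) + (2*sqrt(2)) + (0) + (-2*sqrt(2)) + (0) + (0)] = 0/16 = 0
  <chi_7*chi_3, chi_3> = (1/16)[1*(2)*conj(1) + 1*(-2)*conj(1) + 2*(sqrt(2))*conj(-1) + 2*(0)*conj(1) + 2*(-sqrt(2))*conj(-1) + 4*(0)*conj(1) + 4*(0)*conj(-1)]
      = (1/16)[(2) + (-2) + (-2*sqrt(2)) + (0) + (2*sqrt(2)) + (0) + (0)] = 0/16 = 0
  <chi_7*chi_3, chi_4> = (1/16)[1*(2)*conj(1) + 1*(-2)*conj(1) + 2*(sqrt(2))*conj(-1) + 2*(0)*conj(1) + 2*(-sqrt(2))*conj(-1) + 4*(0)*conj(-1) + 4*(0)*conj(1)]
      = (1/16)[(2) + (-2) + (-2*sqrt(2)) + (0) + (2*sqrt(2)) + (0) + (0)] = 0/16 = 0
  <chi_7*chi_3, chi_5> = (1/16)[1*(2)*conj(2) + 1*(-2)*conj(-2) + 2*(sqrt(2))*conj(sqrt(2)) + 2*(0)*conj(0) + 2*(-sqrt(2))*conj(-sqrt(2)) + 4*(0)*conj(0) + 4*(0)*conj(0)]
      = (1/16)[(4) + (4) + (4) + (0) + (4) + (0) + (0)] = 16/16 = 1
  <chi_7*chi_3, chi_6> = (1/16)[1*(2)*conj(2) + 1*(-2)*conj(2) + 2*(sqrt(2))*conj(0) + 2*(0)*conj(-2) + 2*(-sqrt(2))*conj(0) + 4*(0)*conj(0) + 4*(0)*conj(0)]
      = (1/16)[(4) + (-4) + (0) + (0) + (0) + (0) + (0)] = 0/16 = 0
  <chi_7*chi_3, chi_7> = (1/16)[1*(2)*conj(2) + 1*(-2)*conj(-2) + 2*(sqrt(2))*conj(-sqrt(2)) + 2*(0)*conj(0) + 2*(-sqrt(2))*conj(sqrt(2)) + 4*(0)*conj(0) + 4*(0)*conj(0)]
      = (1/16)[(4) + (4) + (-4) + (0) + (-4) + (0) + (0)] = 0/16 = 0
Hence the multiplicities are chi_5: 1. Dimension check: dim(chi_7)*dim(chi_3) = 2*1 = 2 and sum (mult * dim) = 1*2 = 2.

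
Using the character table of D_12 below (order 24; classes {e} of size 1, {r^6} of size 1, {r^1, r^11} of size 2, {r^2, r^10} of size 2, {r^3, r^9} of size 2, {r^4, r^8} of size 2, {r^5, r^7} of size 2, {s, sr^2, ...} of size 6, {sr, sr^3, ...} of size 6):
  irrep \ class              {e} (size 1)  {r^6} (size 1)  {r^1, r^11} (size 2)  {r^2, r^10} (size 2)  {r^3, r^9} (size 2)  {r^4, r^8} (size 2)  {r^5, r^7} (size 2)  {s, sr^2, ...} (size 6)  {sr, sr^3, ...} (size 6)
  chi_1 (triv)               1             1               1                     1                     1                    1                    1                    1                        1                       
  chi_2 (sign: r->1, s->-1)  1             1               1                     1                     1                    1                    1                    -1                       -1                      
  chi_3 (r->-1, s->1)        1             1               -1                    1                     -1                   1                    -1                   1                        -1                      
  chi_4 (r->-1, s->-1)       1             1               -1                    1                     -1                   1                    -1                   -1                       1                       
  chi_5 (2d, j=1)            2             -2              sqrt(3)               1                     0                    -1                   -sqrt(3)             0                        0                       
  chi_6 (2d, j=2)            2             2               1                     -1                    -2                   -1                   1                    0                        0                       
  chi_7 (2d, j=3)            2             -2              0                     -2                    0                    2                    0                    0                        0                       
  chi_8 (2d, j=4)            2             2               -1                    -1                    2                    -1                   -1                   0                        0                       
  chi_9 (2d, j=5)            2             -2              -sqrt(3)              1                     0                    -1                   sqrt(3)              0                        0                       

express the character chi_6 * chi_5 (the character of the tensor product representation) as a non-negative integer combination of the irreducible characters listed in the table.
chi_6 tensor chi_5 = chi_5 + chi_7 (all other irreducibles have multiplicity 0).

Reasoning: The character of a tensor product is the pointwise product (chi_6 * chi_5)(C) = chi_6(C) * chi_5(C):
  {e}: (2)*(2), {r^6}: (2)*(-2), {r^1, r^11}: (1)*(sqrt(3)), {r^2, r^10}: (-1)*(1), {r^3, r^9}: (-2)*(0), {r^4, r^8}: (-1)*(-1), {r^5, r^7}: (1)*(-sqrt(3)), {s, sr^2, ...}: (0)*(0), {sr, sr^3, ...}: (0)*(0)
so (chi_6 * chi_5) takes values
  {e} -> 4, {r^6} -> -4, {r^1, r^11} -> sqrt(3), {r^2, r^10} -> -1, {r^3, r^9} -> 0, {r^4, r^8} -> 1, {r^5, r^7} -> -sqrt(3), {s, sr^2, ...} -> 0, {sr, sr^3, ...} -> 0.
Now take the inner product of this character with each irreducible chi from the table, <chi_6*chi_5, chi> = (1/24) sum_C |C| (chi_6*chi_5)(C) conj(chi(C)):
  <chi_6*chi_5, chi_1> = (1/24)[1*(4)*conj(1) + 1*(-4)*conj(1) + 2*(sqrt(3))*conj(1) + 2*(-1)*conj(1) + 2*(0)*conj(1) + 2*(1)*conj(1) + 2*(-sqrt(3))*conj(1) + 6*(0)*conj(1) + 6*(0)*conj(1)]
      = (1/24)[(4) + (-4) + (2*sqrt(3)) + (-2) + (0) + (2) + (-2*sqrt(3)) + (0) + (0)] = 0/24 = 0
  <chi_6*chi_5, chi_2> = (1/24)[1*(4)*conj(1) + 1*(-4)*conj(1) + 2*(sqrt(3))*conj(1) + 2*(-1)*conj(1) + 2*(0)*conj(1) + 2*(1)*conj(1) + 2*(-sqrt(3))*conj(1) + 6*(0)*conj(-1) + 6*(0)*conj(-1)]
      = (1/24)[(4) + (-4) + (2*sqrt(3)) + (-2) + (0) + (2) + (-2*sqrt(3)) + (0) + (0)] = 0/24 = 0
  <chi_6*chi_5, chi_3> = (1/24)[1*(4)*conj(1) + 1*(-4)*conj(1) + 2*(sqrt(3))*conj(-1) + 2*(-1)*conj(1) + 2*(0)*conj(-1) + 2*(1)*conj(1) + 2*(-sqrt(3))*conj(-1) + 6*(0)*conj(1) + 6*(0)*conj(-1)]
      = (1/24)[(4) + (-4) + (-2*sqrt(3)) + (-2) + (0) + (2) + (2*sqrt(3)) + (0) + (0)] = 0/24 = 0
  <chi_6*chi_5, chi_4> = (1/24)[1*(4)*conj(1) + 1*(-4)*conj(1) + 2*(sqrt(3))*conj(-1) + 2*(-1)*conj(1) + 2*(0)*conj(-1) + 2*(1)*conj(1) + 2*(-sqrt(3))*conj(-1) + 6*(0)*conj(-1) + 6*(0)*conj(1)]
      = (1/24)[(4) + (-4) + (-2*sqrt(3)) + (-2) + (0) + (2) + (2*sqrt(3)) + (0) + (0)] = 0/24 = 0
  <chi_6*chi_5, chi_5> = (1/24)[1*(4)*conj(2) + 1*(-4)*conj(-2) + 2*(sqrt(3))*conj(sqrt(3)) + 2*(-1)*conj(1) + 2*(0)*conj(0) + 2*(1)*conj(-1) + 2*(-sqrt(3))*conj(-sqrt(3)) + 6*(0)*conj(0) + 6*(0)*conj(0)]
      = (1/24)[(8) + (8) + (6) + (-2) + (0) + (-2) + (6) + (0) + (0)] = 24/24 = 1
  <chi_6*chi_5, chi_6> = (1/24)[1*(4)*conj(2) + 1*(-4)*conj(2) + 2*(sqrt(3))*conj(1) + 2*(-1)*conj(-1) + 2*(0)*conj(-2) + 2*(1)*conj(-1) + 2*(-sqrt(3))*conj(1) + 6*(0)*conj(0) + 6*(0)*conj(0)]
      = (1/24)[(8) + (-8) + (2*sqrt(3)) + (2) + (0) + (-2) + (-2*sqrt(3)) + (0) + (0)] = 0/24 = 0
  <chi_6*chi_5, chi_7> = (1/24)[1*(4)*conj(2) + 1*(-4)*conj(-2) + 2*(sqrt(3))*conj(0) + 2*(-1)*conj(-2) + 2*(0)*conj(0) + 2*(1)*conj(2) + 2*(-sqrt(3))*conj(0) + 6*(0)*conj(0) + 6*(0)*conj(0)]
      = (1/24)[(8) + (8) + (0) + (4) + (0) + (4) + (0) + (0) + (0)] = 24/24 = 1
  <chi_6*chi_5, chi_8> = (1/24)[1*(4)*conj(2) + 1*(-4)*conj(2) + 2*(sqrt(3))*conj(-1) + 2*(-1)*conj(-1) + 2*(0)*conj(2) + 2*(1)*conj(-1) + 2*(-sqrt(3))*conj(-1) + 6*(0)*conj(0) + 6*(0)*conj(0)]
      = (1/24)[(8) + (-8) + (-2*sqrt(3)) + (2) + (0) + (-2) + (2*sqrt(3)) + (0) + (0)] = 0/24 = 0
  <chi_6*chi_5, chi_9> = (1/24)[1*(4)*conj(2) + 1*(-4)*conj(-2) + 2*(sqrt(3))*conj(-sqrt(3)) + 2*(-1)*conj(1) + 2*(0)*conj(0) + 2*(1)*conj(-1) + 2*(-sqrt(3))*conj(sqrt(3)) + 6*(0)*conj(0) + 6*(0)*conj(0)]
      = (1/24)[(8) + (8) + (-6) + (-2) + (0) + (-2) + (-6) + (0) + (0)] = 0/24 = 0
Hence the multiplicities are chi_5: 1, chi_7: 1. Dimension check: dim(chi_6)*dim(chi_5) = 2*2 = 4 and sum (mult * dim) = 1*2 + 1*2 = 4.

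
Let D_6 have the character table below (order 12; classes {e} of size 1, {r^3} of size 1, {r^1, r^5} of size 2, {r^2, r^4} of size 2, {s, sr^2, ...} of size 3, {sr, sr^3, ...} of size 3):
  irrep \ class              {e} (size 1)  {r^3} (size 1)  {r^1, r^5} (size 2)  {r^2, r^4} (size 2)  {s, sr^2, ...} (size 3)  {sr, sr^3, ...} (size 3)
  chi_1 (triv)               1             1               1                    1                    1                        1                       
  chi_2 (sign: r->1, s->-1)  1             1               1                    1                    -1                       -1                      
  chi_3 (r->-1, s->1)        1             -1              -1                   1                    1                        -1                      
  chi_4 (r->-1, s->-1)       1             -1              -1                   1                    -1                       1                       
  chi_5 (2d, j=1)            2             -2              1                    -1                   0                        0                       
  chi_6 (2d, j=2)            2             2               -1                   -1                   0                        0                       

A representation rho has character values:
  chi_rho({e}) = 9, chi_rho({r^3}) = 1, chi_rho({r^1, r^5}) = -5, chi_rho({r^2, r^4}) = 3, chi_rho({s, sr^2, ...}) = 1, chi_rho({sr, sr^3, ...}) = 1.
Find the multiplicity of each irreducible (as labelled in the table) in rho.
Multiplicities: chi_1: 1, chi_2: 0, chi_3: 2, chi_4: 2, chi_5: 0, chi_6: 2.

Details: Use <chi_rho, chi> = (1/|G|) sum_C |C| * chi_rho(C) * conj(chi(C)) with |G| = 12 for each irreducible chi in the table:
  <chi_rho, chi_1> = (1/12)[1*(9)*conj(1) + 1*(1)*conj(1) + 2*(-5)*conj(1) + 2*(3)*conj(1) + 3*(1)*conj(1) + 3*(1)*conj(1)]
      = (1/12)[(9) + (1) + (-10) + (6) + (3) + (3)] = 12/12 = 1
  <chi_rho, chi_2> = (1/12)[1*(9)*conj(1) + 1*(1)*conj(1) + 2*(-5)*conj(1) + 2*(3)*conj(1) + 3*(1)*conj(-1) + 3*(1)*conj(-1)]
      = (1/12)[(9) + (1) + (-10) + (6) + (-3) + (-3)] = 0/12 = 0
  <chi_rho, chi_3> = (1/12)[1*(9)*conj(1) + 1*(1)*conj(-1) + 2*(-5)*conj(-1) + 2*(3)*conj(1) + 3*(1)*conj(1) + 3*(1)*conj(-1)]
      = (1/12)[(9) + (-1) + (10) + (6) + (3) + (-3)] = 24/12 = 2
  <chi_rho, chi_4> = (1/12)[1*(9)*conj(1) + 1*(1)*conj(-1) + 2*(-5)*conj(-1) + 2*(3)*conj(1) + 3*(1)*conj(-1) + 3*(1)*conj(1)]
      = (1/12)[(9) + (-1) + (10) + (6) + (-3) + (3)] = 24/12 = 2
  <chi_rho, chi_5> = (1/12)[1*(9)*conj(2) + 1*(1)*conj(-2) + 2*(-5)*conj(1) + 2*(3)*conj(-1) + 3*(1)*conj(0) + 3*(1)*conj(0)]
      = (1/12)[(18) + (-2) + (-10) + (-6) + (0) + (0)] = 0/12 = 0
  <chi_rho, chi_6> = (1/12)[1*(9)*conj(2) + 1*(1)*conj(2) + 2*(-5)*conj(-1) + 2*(3)*conj(-1) + 3*(1)*conj(0) + 3*(1)*conj(0)]
      = (1/12)[(18) + (2) + (10) + (-6) + (0) + (0)] = 24/12 = 2
Dimension check: dim(rho) = sum (mult * dim) = 1*1 + 0*1 + 2*1 + 2*1 + 0*2 + 2*2 = 9 = chi_rho(e) = 9.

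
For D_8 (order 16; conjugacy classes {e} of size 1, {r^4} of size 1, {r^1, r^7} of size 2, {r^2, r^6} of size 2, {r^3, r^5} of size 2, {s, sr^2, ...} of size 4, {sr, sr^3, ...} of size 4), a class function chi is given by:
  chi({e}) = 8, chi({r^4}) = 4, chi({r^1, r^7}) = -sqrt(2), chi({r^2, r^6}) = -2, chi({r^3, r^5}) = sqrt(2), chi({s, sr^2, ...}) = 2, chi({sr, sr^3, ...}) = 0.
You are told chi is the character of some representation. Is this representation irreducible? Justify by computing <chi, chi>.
Not irreducible (reducible): <chi, chi> = 7 > 1.

Reasoning: <chi, chi> = (1/|G|) sum_C |C| * |chi(C)|^2 = (1/16)[1*|8|^2 + 1*|4|^2 + 2*|-sqrt(2)|^2 + 2*|-2|^2 + 2*|sqrt(2)|^2 + 4*|2|^2 + 4*|0|^2]
  = (1/16)[(64) + (16) + (4) + (8) + (4) + (16) + (0)] = 112/16 = 7.
A character is irreducible iff <chi, chi> = 1, so this representation is reducible.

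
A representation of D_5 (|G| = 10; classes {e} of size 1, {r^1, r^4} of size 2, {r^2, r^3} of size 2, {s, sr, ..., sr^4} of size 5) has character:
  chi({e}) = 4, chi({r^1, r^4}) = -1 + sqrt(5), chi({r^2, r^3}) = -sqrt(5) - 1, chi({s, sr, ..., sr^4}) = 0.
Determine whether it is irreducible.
Not irreducible (reducible): <chi, chi> = 4 > 1.

Working: <chi, chi> = (1/|G|) sum_C |C| * |chi(C)|^2 = (1/10)[1*|4|^2 + 2*|-1 + sqrt(5)|^2 + 2*|-sqrt(5) - 1|^2 + 5*|0|^2]
  = (1/10)[(16) + (12 - 4*sqrt(5)) + (4*sqrt(5) + 12) + (0)] = 40/10 = 4.
A character is irreducible iff <chi, chi> = 1, so this representation is reducible.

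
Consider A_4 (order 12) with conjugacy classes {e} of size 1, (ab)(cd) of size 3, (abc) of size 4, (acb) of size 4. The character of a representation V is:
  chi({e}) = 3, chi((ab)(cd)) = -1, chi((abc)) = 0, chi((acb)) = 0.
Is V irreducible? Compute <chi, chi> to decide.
Irreducible: <chi, chi> = 1.

Why: <chi, chi> = (1/|G|) sum_C |C| * |chi(C)|^2 = (1/12)[1*|3|^2 + 3*|-1|^2 + 4*|0|^2 + 4*|0|^2]
  = (1/12)[(9) + (3) + (0) + (0)] = 12/12 = 1.
(Exp terms are combined using exp(i*s)*conj(exp(i*t)) = exp(i*(s-t)), and sums of them are collapsed using the identity that for every m > 1 the m distinct m-th roots of unity sum to 0, e.g. 1 + exp(2*I*pi/3) + exp(-2*I*pi/3) = 0.)
A character is irreducible iff <chi, chi> = 1, so this representation is irreducible.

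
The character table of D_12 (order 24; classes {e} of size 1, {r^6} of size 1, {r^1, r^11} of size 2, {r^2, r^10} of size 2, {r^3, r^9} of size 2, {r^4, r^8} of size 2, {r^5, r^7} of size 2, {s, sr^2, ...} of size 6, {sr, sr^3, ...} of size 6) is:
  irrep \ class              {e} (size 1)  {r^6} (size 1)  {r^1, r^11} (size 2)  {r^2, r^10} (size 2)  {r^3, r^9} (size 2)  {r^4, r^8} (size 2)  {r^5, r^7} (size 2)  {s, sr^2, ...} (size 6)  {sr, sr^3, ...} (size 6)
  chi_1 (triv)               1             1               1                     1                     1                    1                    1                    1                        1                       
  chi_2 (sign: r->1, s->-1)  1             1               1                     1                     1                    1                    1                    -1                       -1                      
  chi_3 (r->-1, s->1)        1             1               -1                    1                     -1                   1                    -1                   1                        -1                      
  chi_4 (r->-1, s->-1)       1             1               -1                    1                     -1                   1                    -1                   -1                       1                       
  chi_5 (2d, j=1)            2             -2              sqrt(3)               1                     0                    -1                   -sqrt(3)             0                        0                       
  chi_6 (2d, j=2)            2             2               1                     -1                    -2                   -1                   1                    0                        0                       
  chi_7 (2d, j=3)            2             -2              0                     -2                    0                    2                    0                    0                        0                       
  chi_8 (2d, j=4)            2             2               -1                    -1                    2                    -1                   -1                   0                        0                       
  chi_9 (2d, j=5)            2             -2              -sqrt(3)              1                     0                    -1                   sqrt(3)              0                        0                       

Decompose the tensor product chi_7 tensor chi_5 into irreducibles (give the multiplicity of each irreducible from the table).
chi_7 tensor chi_5 = chi_6 + chi_8 (all other irreducibles have multiplicity 0).

Argument: The character of a tensor product is the pointwise product (chi_7 * chi_5)(C) = chi_7(C) * chi_5(C):
  {e}: (2)*(2), {r^6}: (-2)*(-2), {r^1, r^11}: (0)*(sqrt(3)), {r^2, r^10}: (-2)*(1), {r^3, r^9}: (0)*(0), {r^4, r^8}: (2)*(-1), {r^5, r^7}: (0)*(-sqrt(3)), {s, sr^2, ...}: (0)*(0), {sr, sr^3, ...}: (0)*(0)
so (chi_7 * chi_5) takes values
  {e} -> 4, {r^6} -> 4, {r^1, r^11} -> 0, {r^2, r^10} -> -2, {r^3, r^9} -> 0, {r^4, r^8} -> -2, {r^5, r^7} -> 0, {s, sr^2, ...} -> 0, {sr, sr^3, ...} -> 0.
Now take the inner product of this character with each irreducible chi from the table, <chi_7*chi_5, chi> = (1/24) sum_C |C| (chi_7*chi_5)(C) conj(chi(C)):
  <chi_7*chi_5, chi_1> = (1/24)[1*(4)*conj(1) + 1*(4)*conj(1) + 2*(0)*conj(1) + 2*(-2)*conj(1) + 2*(0)*conj(1) + 2*(-2)*conj(1) + 2*(0)*conj(1) + 6*(0)*conj(1) + 6*(0)*conj(1)]
      = (1/24)[(4) + (4) + (0) + (-4) + (0) + (-4) + (0) + (0) + (0)] = 0/24 = 0
  <chi_7*chi_5, chi_2> = (1/24)[1*(4)*conj(1) + 1*(4)*conj(1) + 2*(0)*conj(1) + 2*(-2)*conj(1) + 2*(0)*conj(1) + 2*(-2)*conj(1) + 2*(0)*conj(1) + 6*(0)*conj(-1) + 6*(0)*conj(-1)]
      = (1/24)[(4) + (4) + (0) + (-4) + (0) + (-4) + (0) + (0) + (0)] = 0/24 = 0
  <chi_7*chi_5, chi_3> = (1/24)[1*(4)*conj(1) + 1*(4)*conj(1) + 2*(0)*conj(-1) + 2*(-2)*conj(1) + 2*(0)*conj(-1) + 2*(-2)*conj(1) + 2*(0)*conj(-1) + 6*(0)*conj(1) + 6*(0)*conj(-1)]
      = (1/24)[(4) + (4) + (0) + (-4) + (0) + (-4) + (0) + (0) + (0)] = 0/24 = 0
  <chi_7*chi_5, chi_4> = (1/24)[1*(4)*conj(1) + 1*(4)*conj(1) + 2*(0)*conj(-1) + 2*(-2)*conj(1) + 2*(0)*conj(-1) + 2*(-2)*conj(1) + 2*(0)*conj(-1) + 6*(0)*conj(-1) + 6*(0)*conj(1)]
      = (1/24)[(4) + (4) + (0) + (-4) + (0) + (-4) + (0) + (0) + (0)] = 0/24 = 0
  <chi_7*chi_5, chi_5> = (1/24)[1*(4)*conj(2) + 1*(4)*conj(-2) + 2*(0)*conj(sqrt(3)) + 2*(-2)*conj(1) + 2*(0)*conj(0) + 2*(-2)*conj(-1) + 2*(0)*conj(-sqrt(3)) + 6*(0)*conj(0) + 6*(0)*conj(0)]
      = (1/24)[(8) + (-8) + (0) + (-4) + (0) + (4) + (0) + (0) + (0)] = 0/24 = 0
  <chi_7*chi_5, chi_6> = (1/24)[1*(4)*conj(2) + 1*(4)*conj(2) + 2*(0)*conj(1) + 2*(-2)*conj(-1) + 2*(0)*conj(-2) + 2*(-2)*conj(-1) + 2*(0)*conj(1) + 6*(0)*conj(0) + 6*(0)*conj(0)]
      = (1/24)[(8) + (8) + (0) + (4) + (0) + (4) + (0) + (0) + (0)] = 24/24 = 1
  <chi_7*chi_5, chi_7> = (1/24)[1*(4)*conj(2) + 1*(4)*conj(-2) + 2*(0)*conj(0) + 2*(-2)*conj(-2) + 2*(0)*conj(0) + 2*(-2)*conj(2) + 2*(0)*conj(0) + 6*(0)*conj(0) + 6*(0)*conj(0)]
      = (1/24)[(8) + (-8) + (0) + (8) + (0) + (-8) + (0) + (0) + (0)] = 0/24 = 0
  <chi_7*chi_5, chi_8> = (1/24)[1*(4)*conj(2) + 1*(4)*conj(2) + 2*(0)*conj(-1) + 2*(-2)*conj(-1) + 2*(0)*conj(2) + 2*(-2)*conj(-1) + 2*(0)*conj(-1) + 6*(0)*conj(0) + 6*(0)*conj(0)]
      = (1/24)[(8) + (8) + (0) + (4) + (0) + (4) + (0) + (0) + (0)] = 24/24 = 1
  <chi_7*chi_5, chi_9> = (1/24)[1*(4)*conj(2) + 1*(4)*conj(-2) + 2*(0)*conj(-sqrt(3)) + 2*(-2)*conj(1) + 2*(0)*conj(0) + 2*(-2)*conj(-1) + 2*(0)*conj(sqrt(3)) + 6*(0)*conj(0) + 6*(0)*conj(0)]
      = (1/24)[(8) + (-8) + (0) + (-4) + (0) + (4) + (0) + (0) + (0)] = 0/24 = 0
Hence the multiplicities are chi_6: 1, chi_8: 1. Dimension check: dim(chi_7)*dim(chi_5) = 2*2 = 4 and sum (mult * dim) = 1*2 + 1*2 = 4.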